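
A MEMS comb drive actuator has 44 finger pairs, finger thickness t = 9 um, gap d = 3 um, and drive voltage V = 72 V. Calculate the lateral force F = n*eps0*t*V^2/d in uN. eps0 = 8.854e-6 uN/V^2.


Step 1: Parameters: n=44, eps0=8.854e-6 uN/V^2, t=9 um, V=72 V, d=3 um
Step 2: V^2 = 5184
Step 3: F = 44 * 8.854e-6 * 9 * 5184 / 3
F = 6.059 uN


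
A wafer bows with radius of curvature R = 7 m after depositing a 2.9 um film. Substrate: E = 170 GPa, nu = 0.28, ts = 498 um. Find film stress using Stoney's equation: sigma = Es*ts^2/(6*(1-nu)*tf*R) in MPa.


Step 1: Compute numerator: Es * ts^2 = 170 * 498^2 = 42160680 (GPa*um^2)
Step 2: Compute denominator (R in um): 6*(1-nu)*tf*R = 6*0.72*2.9*7e6 = 87696000.0 (um^2)
Step 3: sigma (GPa) = 42160680 / 87696000.0 = 4.80759e-01 GPa
Step 4: Convert to MPa (x1000): sigma = 480.8 MPa


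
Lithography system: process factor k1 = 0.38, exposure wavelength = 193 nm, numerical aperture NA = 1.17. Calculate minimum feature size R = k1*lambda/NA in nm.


Step 1: Identify values: k1 = 0.38, lambda = 193 nm, NA = 1.17
Step 2: R = k1 * lambda / NA
R = 0.38 * 193 / 1.17
R = 62.7 nm


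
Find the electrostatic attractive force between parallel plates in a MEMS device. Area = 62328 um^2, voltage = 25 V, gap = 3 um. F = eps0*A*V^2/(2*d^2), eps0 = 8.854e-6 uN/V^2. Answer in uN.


Step 1: Identify parameters.
eps0 = 8.854e-6 uN/V^2, A = 62328 um^2, V = 25 V, d = 3 um
Step 2: Compute V^2 = 25^2 = 625
Step 3: Compute d^2 = 3^2 = 9
Step 4: F = 0.5 * 8.854e-6 * 62328 * 625 / 9
F = 19.162 uN


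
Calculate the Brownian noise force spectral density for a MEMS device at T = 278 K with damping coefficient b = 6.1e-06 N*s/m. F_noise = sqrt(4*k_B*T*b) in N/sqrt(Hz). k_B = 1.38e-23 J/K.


Step 1: Compute 4 * k_B * T * b
= 4 * 1.38e-23 * 278 * 6.1e-06
= 9.3608e-26 N^2/Hz
Step 2: F_noise = sqrt(9.3608e-26)
F_noise = 3.06e-13 N/sqrt(Hz)


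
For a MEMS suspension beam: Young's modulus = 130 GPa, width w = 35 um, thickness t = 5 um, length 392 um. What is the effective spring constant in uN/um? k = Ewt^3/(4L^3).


Step 1: Convert E to consistent units (1 GPa = 1000 uN/um^2).
E = 130 GPa = 130000 uN/um^2
Step 2: Compute t^3 = 5^3 = 125
Step 3: Compute L^3 = 392^3 = 60236288
Step 4: k = 130000 * 35 * 125 / (4 * 60236288)
k = 2.3605 uN/um


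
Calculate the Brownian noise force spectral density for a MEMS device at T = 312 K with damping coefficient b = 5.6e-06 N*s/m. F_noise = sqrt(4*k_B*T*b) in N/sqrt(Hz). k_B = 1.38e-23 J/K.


Step 1: Compute 4 * k_B * T * b
= 4 * 1.38e-23 * 312 * 5.6e-06
= 9.6445e-26 N^2/Hz
Step 2: F_noise = sqrt(9.6445e-26)
F_noise = 3.11e-13 N/sqrt(Hz)


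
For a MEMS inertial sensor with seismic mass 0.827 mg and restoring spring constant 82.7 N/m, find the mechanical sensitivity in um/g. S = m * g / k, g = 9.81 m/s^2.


Step 1: Convert mass: m = 0.827 mg = 8.27e-07 kg
Step 2: S = m * g / k = 8.27e-07 * 9.81 / 82.7
Step 3: S = 9.81e-08 m/g
Step 4: Convert to um/g: S = 0.098 um/g


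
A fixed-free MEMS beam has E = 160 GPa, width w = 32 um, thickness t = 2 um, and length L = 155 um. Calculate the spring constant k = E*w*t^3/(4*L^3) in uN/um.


Step 1: Convert E to consistent units (1 GPa = 1000 uN/um^2).
E = 160 GPa = 160000 uN/um^2
Step 2: Compute t^3 = 2^3 = 8
Step 3: Compute L^3 = 155^3 = 3723875
Step 4: k = 160000 * 32 * 8 / (4 * 3723875)
k = 2.7498 uN/um


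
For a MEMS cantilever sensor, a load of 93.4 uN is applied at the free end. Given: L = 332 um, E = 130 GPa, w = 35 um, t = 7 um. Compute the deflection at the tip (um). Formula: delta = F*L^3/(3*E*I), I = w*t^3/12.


Step 1: Calculate the second moment of area.
I = w * t^3 / 12 = 35 * 7^3 / 12 = 1000.4167 um^4
Step 2: Convert E to consistent units (1 GPa = 1000 uN/um^2).
E = 130 GPa = 130000 uN/um^2
Step 3: Calculate tip deflection.
delta = F * L^3 / (3 * E * I)
delta = 93.4 * 332^3 / (3 * 130000 * 1000.4167)
delta = 8.7602 um


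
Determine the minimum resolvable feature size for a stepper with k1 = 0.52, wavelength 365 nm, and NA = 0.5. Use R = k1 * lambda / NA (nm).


Step 1: Identify values: k1 = 0.52, lambda = 365 nm, NA = 0.5
Step 2: R = k1 * lambda / NA
R = 0.52 * 365 / 0.5
R = 379.6 nm


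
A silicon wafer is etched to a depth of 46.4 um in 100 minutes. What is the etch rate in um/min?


Step 1: Etch rate = depth / time
Step 2: rate = 46.4 / 100
rate = 0.464 um/min


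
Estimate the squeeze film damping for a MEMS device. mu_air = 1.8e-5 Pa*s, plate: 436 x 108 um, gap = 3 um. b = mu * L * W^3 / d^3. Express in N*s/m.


Step 1: Convert to SI.
L = 436e-6 m, W = 108e-6 m, d = 3e-6 m
Step 2: W^3 = (108e-6)^3 = 1.26e-12 m^3
Step 3: d^3 = (3e-6)^3 = 2.70e-17 m^3
Step 4: b = 1.8e-5 * 436e-6 * 1.26e-12 / 2.70e-17
b = 3.66e-04 N*s/m


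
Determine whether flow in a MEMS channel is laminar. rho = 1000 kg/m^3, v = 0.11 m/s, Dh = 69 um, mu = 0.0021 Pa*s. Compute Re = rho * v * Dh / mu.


Step 1: Convert Dh to meters: Dh = 69e-6 m
Step 2: Re = rho * v * Dh / mu
Re = 1000 * 0.11 * 69e-6 / 0.0021
Re = 3.614
Since Re = 3.614 is below ~2300, the flow is laminar.


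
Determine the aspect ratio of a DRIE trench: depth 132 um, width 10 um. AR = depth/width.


Step 1: AR = depth / width
Step 2: AR = 132 / 10
AR = 13.2


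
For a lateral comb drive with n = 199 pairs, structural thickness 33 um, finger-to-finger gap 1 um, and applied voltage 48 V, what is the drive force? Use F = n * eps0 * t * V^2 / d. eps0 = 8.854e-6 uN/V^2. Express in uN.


Step 1: Parameters: n=199, eps0=8.854e-6 uN/V^2, t=33 um, V=48 V, d=1 um
Step 2: V^2 = 2304
Step 3: F = 199 * 8.854e-6 * 33 * 2304 / 1
F = 133.964 uN


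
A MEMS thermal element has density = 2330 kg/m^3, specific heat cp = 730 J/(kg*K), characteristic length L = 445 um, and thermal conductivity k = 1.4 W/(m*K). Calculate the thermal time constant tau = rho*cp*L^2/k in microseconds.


Step 1: Convert L to m: L = 445e-6 m
Step 2: L^2 = (445e-6)^2 = 1.98025e-07 m^2
Step 3: tau = 2330 * 730 * 1.98025e-07 / 1.4 = 2.405862304e-01 s
Step 4: Convert to microseconds (multiply by 1e6).
tau = 240586.23 us


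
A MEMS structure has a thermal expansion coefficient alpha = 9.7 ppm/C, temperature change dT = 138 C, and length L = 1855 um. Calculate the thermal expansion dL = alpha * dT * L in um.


Step 1: Convert CTE: alpha = 9.7 ppm/C = 9.7e-6 /C
Step 2: dL = 9.7e-6 * 138 * 1855
dL = 2.4831 um


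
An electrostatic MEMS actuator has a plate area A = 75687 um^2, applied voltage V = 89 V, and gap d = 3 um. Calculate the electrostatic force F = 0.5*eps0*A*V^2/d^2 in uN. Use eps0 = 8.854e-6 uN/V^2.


Step 1: Identify parameters.
eps0 = 8.854e-6 uN/V^2, A = 75687 um^2, V = 89 V, d = 3 um
Step 2: Compute V^2 = 89^2 = 7921
Step 3: Compute d^2 = 3^2 = 9
Step 4: F = 0.5 * 8.854e-6 * 75687 * 7921 / 9
F = 294.896 uN


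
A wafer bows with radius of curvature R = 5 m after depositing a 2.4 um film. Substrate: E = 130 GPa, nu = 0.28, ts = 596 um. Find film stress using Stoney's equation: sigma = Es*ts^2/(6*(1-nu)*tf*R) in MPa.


Step 1: Compute numerator: Es * ts^2 = 130 * 596^2 = 46178080 (GPa*um^2)
Step 2: Compute denominator (R in um): 6*(1-nu)*tf*R = 6*0.72*2.4*5e6 = 51840000.0 (um^2)
Step 3: sigma (GPa) = 46178080 / 51840000.0 = 8.90781e-01 GPa
Step 4: Convert to MPa (x1000): sigma = 890.8 MPa


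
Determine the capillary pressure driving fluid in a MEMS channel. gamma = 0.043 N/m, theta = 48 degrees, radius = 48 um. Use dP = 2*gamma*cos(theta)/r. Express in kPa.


Step 1: cos(48 deg) = 0.6691
Step 2: Convert r to m: r = 48e-6 m
Step 3: dP = 2 * 0.043 * 0.6691 / 48e-6 = 1198.8 Pa
Step 4: Convert Pa to kPa (divide by 1000).
dP = 1.2 kPa


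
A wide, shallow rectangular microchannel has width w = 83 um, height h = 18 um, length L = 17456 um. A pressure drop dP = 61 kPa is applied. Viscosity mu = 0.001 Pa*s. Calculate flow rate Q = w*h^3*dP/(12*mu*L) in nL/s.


Step 1: Convert all dimensions to SI (meters).
w = 83e-6 m, h = 18e-6 m, L = 17456e-6 m, dP = 61e3 Pa
Step 2: Q = w * h^3 * dP / (12 * mu * L)
Q = 83e-6 * (18e-6)^3 * 61e3 / (12 * 0.001 * 17456e-6) = 1.4096116e-10 m^3/s
Step 3: Convert Q from m^3/s to nL/s (1 m^3 = 1e12 nL, so multiply by 1e12).
Q = 140.961 nL/s


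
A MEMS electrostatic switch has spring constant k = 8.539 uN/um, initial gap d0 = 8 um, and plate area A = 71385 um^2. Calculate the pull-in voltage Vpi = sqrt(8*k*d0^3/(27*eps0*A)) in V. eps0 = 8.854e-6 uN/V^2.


Step 1: Compute numerator: 8 * k * d0^3 = 8 * 8.539 * 8^3 = 34975.744
Step 2: Compute denominator: 27 * eps0 * A = 27 * 8.854e-6 * 71385 = 17.065155
Step 3: Vpi = sqrt(34975.744 / 17.065155)
Vpi = 45.27 V


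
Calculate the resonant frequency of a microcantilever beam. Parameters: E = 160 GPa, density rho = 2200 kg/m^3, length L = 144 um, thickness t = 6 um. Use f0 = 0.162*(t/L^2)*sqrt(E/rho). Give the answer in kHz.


Step 1: Convert units to SI.
t_SI = 6e-6 m, L_SI = 144e-6 m
Step 2: Calculate sqrt(E/rho).
sqrt(160e9 / 2200) = 8528.03 m/s
Step 3: Compute f0.
f0 = 0.162 * 6e-6 / (144e-6)^2 * 8528.03 = 399751.4 Hz = 399.75 kHz


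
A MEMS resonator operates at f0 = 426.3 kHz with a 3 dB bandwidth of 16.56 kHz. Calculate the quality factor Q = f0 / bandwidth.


Step 1: Q = f0 / bandwidth
Step 2: Q = 426.3 / 16.56
Q = 25.7


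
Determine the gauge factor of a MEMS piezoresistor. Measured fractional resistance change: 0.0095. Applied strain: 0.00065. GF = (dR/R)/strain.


Step 1: Identify values.
dR/R = 0.0095, strain = 0.00065
Step 2: GF = (dR/R) / strain = 0.0095 / 0.00065
GF = 14.6


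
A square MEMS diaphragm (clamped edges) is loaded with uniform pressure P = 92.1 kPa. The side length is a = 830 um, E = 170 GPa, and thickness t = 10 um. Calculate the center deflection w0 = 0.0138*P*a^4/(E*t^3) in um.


Step 1: Convert pressure to compatible units (E is in GPa, so P in GPa).
P = 92.1 kPa = 92.1e-6 GPa
Step 2: Compute numerator: 0.0138 * P * a^4.
a^4 = 830^4 = 474583210000
numerator = 0.0138 * 92.1e-6 * 474583210000 = 6.031858e+05
Step 3: Compute denominator: E * t^3 = 170 * 10^3 = 170000
Step 4: w0 = numerator / denominator = 6.031858e+05 / 170000 = 3.5482 um


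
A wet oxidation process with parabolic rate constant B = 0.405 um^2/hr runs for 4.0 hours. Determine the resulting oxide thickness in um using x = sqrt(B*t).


Step 1: Compute B*t = 0.405 * 4.0 = 1.62
Step 2: x = sqrt(1.62)
x = 1.273 um


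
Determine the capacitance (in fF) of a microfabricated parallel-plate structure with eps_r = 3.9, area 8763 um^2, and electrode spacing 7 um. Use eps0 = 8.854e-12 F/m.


Step 1: Convert area to m^2: A = 8763e-12 m^2
Step 2: Convert gap to m: d = 7e-6 m
Step 3: C = eps0 * eps_r * A / d
C = 8.854e-12 * 3.9 * 8763e-12 / 7e-6
Step 4: Convert to fF (multiply by 1e15).
C = 43.23 fF


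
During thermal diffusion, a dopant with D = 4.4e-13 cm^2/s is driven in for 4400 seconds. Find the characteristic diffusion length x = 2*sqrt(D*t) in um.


Step 1: Compute D*t = 4.4e-13 * 4400 = 1.936e-09 cm^2
Step 2: sqrt(D*t) = 4.4e-05 cm
Step 3: x = 2 * 4.4e-05 cm = 8.8e-05 cm
Step 4: Convert to um (1 cm = 1e4 um): x = 0.88 um


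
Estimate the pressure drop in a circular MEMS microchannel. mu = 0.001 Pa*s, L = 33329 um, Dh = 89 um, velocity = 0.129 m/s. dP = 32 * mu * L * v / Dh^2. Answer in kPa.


Step 1: Convert to SI: L = 33329e-6 m, Dh = 89e-6 m
Step 2: dP = 32 * 0.001 * 33329e-6 * 0.129 / (89e-6)^2
Step 3: dP = 17369.29 Pa
Step 4: Convert to kPa: dP = 17.37 kPa


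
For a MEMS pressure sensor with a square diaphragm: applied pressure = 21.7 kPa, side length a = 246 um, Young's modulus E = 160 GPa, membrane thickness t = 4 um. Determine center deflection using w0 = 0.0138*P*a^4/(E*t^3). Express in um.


Step 1: Convert pressure to compatible units (E is in GPa, so P in GPa).
P = 21.7 kPa = 21.7e-6 GPa
Step 2: Compute numerator: 0.0138 * P * a^4.
a^4 = 246^4 = 3662186256
numerator = 0.0138 * 21.7e-6 * 3662186256 = 1.09668e+03
Step 3: Compute denominator: E * t^3 = 160 * 4^3 = 10240
Step 4: w0 = numerator / denominator = 1.09668e+03 / 10240 = 0.1071 um


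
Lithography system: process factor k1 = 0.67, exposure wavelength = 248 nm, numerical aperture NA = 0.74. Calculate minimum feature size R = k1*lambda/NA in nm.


Step 1: Identify values: k1 = 0.67, lambda = 248 nm, NA = 0.74
Step 2: R = k1 * lambda / NA
R = 0.67 * 248 / 0.74
R = 224.5 nm


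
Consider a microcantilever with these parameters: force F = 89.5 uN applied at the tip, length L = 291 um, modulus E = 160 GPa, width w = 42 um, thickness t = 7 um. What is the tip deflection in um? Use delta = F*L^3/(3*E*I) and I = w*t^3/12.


Step 1: Calculate the second moment of area.
I = w * t^3 / 12 = 42 * 7^3 / 12 = 1200.5 um^4
Step 2: Convert E to consistent units (1 GPa = 1000 uN/um^2).
E = 160 GPa = 160000 uN/um^2
Step 3: Calculate tip deflection.
delta = F * L^3 / (3 * E * I)
delta = 89.5 * 291^3 / (3 * 160000 * 1200.5)
delta = 3.8274 um


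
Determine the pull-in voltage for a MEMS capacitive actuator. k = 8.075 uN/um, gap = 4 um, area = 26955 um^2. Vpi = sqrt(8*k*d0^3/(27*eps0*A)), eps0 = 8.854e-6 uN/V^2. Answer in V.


Step 1: Compute numerator: 8 * k * d0^3 = 8 * 8.075 * 4^3 = 4134.4
Step 2: Compute denominator: 27 * eps0 * A = 27 * 8.854e-6 * 26955 = 6.443808
Step 3: Vpi = sqrt(4134.4 / 6.443808)
Vpi = 25.33 V


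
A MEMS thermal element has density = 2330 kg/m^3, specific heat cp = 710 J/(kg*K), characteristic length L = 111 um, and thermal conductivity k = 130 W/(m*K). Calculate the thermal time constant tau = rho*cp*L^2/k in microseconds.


Step 1: Convert L to m: L = 111e-6 m
Step 2: L^2 = (111e-6)^2 = 1.2321e-08 m^2
Step 3: tau = 2330 * 710 * 1.2321e-08 / 130 = 1.5678946e-04 s
Step 4: Convert to microseconds (multiply by 1e6).
tau = 156.789 us


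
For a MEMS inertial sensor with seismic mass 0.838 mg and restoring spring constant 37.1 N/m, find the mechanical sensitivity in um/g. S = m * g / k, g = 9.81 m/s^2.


Step 1: Convert mass: m = 0.838 mg = 8.38e-07 kg
Step 2: S = m * g / k = 8.38e-07 * 9.81 / 37.1
Step 3: S = 2.22e-07 m/g
Step 4: Convert to um/g: S = 0.222 um/g


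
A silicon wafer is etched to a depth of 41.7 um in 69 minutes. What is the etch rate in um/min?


Step 1: Etch rate = depth / time
Step 2: rate = 41.7 / 69
rate = 0.604 um/min


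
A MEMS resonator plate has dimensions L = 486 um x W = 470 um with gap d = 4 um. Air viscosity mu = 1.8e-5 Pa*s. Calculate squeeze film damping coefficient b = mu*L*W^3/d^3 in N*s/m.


Step 1: Convert to SI.
L = 486e-6 m, W = 470e-6 m, d = 4e-6 m
Step 2: W^3 = (470e-6)^3 = 1.04e-10 m^3
Step 3: d^3 = (4e-6)^3 = 6.40e-17 m^3
Step 4: b = 1.8e-5 * 486e-6 * 1.04e-10 / 6.40e-17
b = 1.42e-02 N*s/m


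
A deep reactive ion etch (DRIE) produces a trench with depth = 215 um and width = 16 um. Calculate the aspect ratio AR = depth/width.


Step 1: AR = depth / width
Step 2: AR = 215 / 16
AR = 13.4


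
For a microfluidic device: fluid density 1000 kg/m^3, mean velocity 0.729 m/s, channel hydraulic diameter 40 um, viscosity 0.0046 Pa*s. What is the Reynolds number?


Step 1: Convert Dh to meters: Dh = 40e-6 m
Step 2: Re = rho * v * Dh / mu
Re = 1000 * 0.729 * 40e-6 / 0.0046
Re = 6.339


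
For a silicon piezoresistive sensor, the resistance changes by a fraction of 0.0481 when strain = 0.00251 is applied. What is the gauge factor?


Step 1: Identify values.
dR/R = 0.0481, strain = 0.00251
Step 2: GF = (dR/R) / strain = 0.0481 / 0.00251
GF = 19.2


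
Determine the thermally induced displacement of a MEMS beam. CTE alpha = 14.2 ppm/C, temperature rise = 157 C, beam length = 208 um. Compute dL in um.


Step 1: Convert CTE: alpha = 14.2 ppm/C = 14.2e-6 /C
Step 2: dL = 14.2e-6 * 157 * 208
dL = 0.4637 um


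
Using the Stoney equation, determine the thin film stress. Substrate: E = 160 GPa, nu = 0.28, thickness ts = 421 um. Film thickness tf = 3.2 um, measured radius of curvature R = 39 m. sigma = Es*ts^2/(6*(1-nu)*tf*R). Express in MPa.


Step 1: Compute numerator: Es * ts^2 = 160 * 421^2 = 28358560 (GPa*um^2)
Step 2: Compute denominator (R in um): 6*(1-nu)*tf*R = 6*0.72*3.2*39e6 = 539136000.0 (um^2)
Step 3: sigma (GPa) = 28358560 / 539136000.0 = 5.26e-02 GPa
Step 4: Convert to MPa (x1000): sigma = 52.6 MPa


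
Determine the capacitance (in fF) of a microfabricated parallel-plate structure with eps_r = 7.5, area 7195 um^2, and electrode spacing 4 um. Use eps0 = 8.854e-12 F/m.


Step 1: Convert area to m^2: A = 7195e-12 m^2
Step 2: Convert gap to m: d = 4e-6 m
Step 3: C = eps0 * eps_r * A / d
C = 8.854e-12 * 7.5 * 7195e-12 / 4e-6
Step 4: Convert to fF (multiply by 1e15).
C = 119.45 fF


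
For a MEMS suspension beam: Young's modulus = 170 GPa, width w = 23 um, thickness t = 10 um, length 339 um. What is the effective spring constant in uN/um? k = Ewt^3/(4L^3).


Step 1: Convert E to consistent units (1 GPa = 1000 uN/um^2).
E = 170 GPa = 170000 uN/um^2
Step 2: Compute t^3 = 10^3 = 1000
Step 3: Compute L^3 = 339^3 = 38958219
Step 4: k = 170000 * 23 * 1000 / (4 * 38958219)
k = 25.091 uN/um


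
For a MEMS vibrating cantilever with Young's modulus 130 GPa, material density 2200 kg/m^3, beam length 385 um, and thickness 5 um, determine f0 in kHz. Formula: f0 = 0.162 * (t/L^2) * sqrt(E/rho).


Step 1: Convert units to SI.
t_SI = 5e-6 m, L_SI = 385e-6 m
Step 2: Calculate sqrt(E/rho).
sqrt(130e9 / 2200) = 7687.06 m/s
Step 3: Compute f0.
f0 = 0.162 * 5e-6 / (385e-6)^2 * 7687.06 = 42007.2 Hz = 42.01 kHz


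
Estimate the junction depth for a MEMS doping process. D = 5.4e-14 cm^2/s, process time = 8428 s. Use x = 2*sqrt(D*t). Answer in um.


Step 1: Compute D*t = 5.4e-14 * 8428 = 4.55112e-10 cm^2
Step 2: sqrt(D*t) = 2.1333e-05 cm
Step 3: x = 2 * 2.1333e-05 cm = 4.2666e-05 cm
Step 4: Convert to um (1 cm = 1e4 um): x = 0.427 um


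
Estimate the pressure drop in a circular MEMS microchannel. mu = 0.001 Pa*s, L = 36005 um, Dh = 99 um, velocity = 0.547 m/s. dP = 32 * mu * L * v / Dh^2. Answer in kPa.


Step 1: Convert to SI: L = 36005e-6 m, Dh = 99e-6 m
Step 2: dP = 32 * 0.001 * 36005e-6 * 0.547 / (99e-6)^2
Step 3: dP = 64302.78 Pa
Step 4: Convert to kPa: dP = 64.3 kPa


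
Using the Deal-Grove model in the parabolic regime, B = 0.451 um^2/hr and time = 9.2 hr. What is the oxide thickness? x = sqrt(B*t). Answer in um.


Step 1: Compute B*t = 0.451 * 9.2 = 4.1492
Step 2: x = sqrt(4.1492)
x = 2.037 um


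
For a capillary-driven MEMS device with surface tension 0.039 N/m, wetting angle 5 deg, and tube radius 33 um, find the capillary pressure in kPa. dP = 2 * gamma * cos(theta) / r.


Step 1: cos(5 deg) = 0.9962
Step 2: Convert r to m: r = 33e-6 m
Step 3: dP = 2 * 0.039 * 0.9962 / 33e-6 = 2354.7 Pa
Step 4: Convert Pa to kPa (divide by 1000).
dP = 2.35 kPa


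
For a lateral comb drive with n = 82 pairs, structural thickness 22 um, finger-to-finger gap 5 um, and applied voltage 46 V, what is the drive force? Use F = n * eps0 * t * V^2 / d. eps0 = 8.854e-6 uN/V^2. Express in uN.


Step 1: Parameters: n=82, eps0=8.854e-6 uN/V^2, t=22 um, V=46 V, d=5 um
Step 2: V^2 = 2116
Step 3: F = 82 * 8.854e-6 * 22 * 2116 / 5
F = 6.76 uN


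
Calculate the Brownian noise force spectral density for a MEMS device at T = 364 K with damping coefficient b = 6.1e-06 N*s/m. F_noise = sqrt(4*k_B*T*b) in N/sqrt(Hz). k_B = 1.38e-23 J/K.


Step 1: Compute 4 * k_B * T * b
= 4 * 1.38e-23 * 364 * 6.1e-06
= 1.2257e-25 N^2/Hz
Step 2: F_noise = sqrt(1.2257e-25)
F_noise = 3.50e-13 N/sqrt(Hz)


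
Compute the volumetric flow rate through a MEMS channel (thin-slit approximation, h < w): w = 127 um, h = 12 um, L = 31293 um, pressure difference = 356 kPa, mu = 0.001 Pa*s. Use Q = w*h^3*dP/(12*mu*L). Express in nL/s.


Step 1: Convert all dimensions to SI (meters).
w = 127e-6 m, h = 12e-6 m, L = 31293e-6 m, dP = 356e3 Pa
Step 2: Q = w * h^3 * dP / (12 * mu * L)
Q = 127e-6 * (12e-6)^3 * 356e3 / (12 * 0.001 * 31293e-6) = 2.0805062e-10 m^3/s
Step 3: Convert Q from m^3/s to nL/s (1 m^3 = 1e12 nL, so multiply by 1e12).
Q = 208.051 nL/s


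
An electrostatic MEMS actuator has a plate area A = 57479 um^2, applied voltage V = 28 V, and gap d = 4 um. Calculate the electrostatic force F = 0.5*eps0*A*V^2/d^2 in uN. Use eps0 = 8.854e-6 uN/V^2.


Step 1: Identify parameters.
eps0 = 8.854e-6 uN/V^2, A = 57479 um^2, V = 28 V, d = 4 um
Step 2: Compute V^2 = 28^2 = 784
Step 3: Compute d^2 = 4^2 = 16
Step 4: F = 0.5 * 8.854e-6 * 57479 * 784 / 16
F = 12.469 uN


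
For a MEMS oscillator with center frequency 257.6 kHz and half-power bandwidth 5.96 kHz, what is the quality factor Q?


Step 1: Q = f0 / bandwidth
Step 2: Q = 257.6 / 5.96
Q = 43.2


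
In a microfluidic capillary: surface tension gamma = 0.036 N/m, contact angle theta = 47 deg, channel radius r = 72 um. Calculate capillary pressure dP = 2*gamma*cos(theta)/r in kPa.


Step 1: cos(47 deg) = 0.682
Step 2: Convert r to m: r = 72e-6 m
Step 3: dP = 2 * 0.036 * 0.682 / 72e-6 = 682.0 Pa
Step 4: Convert Pa to kPa (divide by 1000).
dP = 0.68 kPa


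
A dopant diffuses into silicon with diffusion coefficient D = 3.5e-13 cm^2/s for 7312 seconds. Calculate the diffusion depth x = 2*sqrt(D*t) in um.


Step 1: Compute D*t = 3.5e-13 * 7312 = 2.5592e-09 cm^2
Step 2: sqrt(D*t) = 5.05885e-05 cm
Step 3: x = 2 * 5.05885e-05 cm = 1.01177e-04 cm
Step 4: Convert to um (1 cm = 1e4 um): x = 1.012 um


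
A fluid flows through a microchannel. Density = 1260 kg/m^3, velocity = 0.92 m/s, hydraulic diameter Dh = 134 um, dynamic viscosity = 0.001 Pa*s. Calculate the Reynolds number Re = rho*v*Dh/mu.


Step 1: Convert Dh to meters: Dh = 134e-6 m
Step 2: Re = rho * v * Dh / mu
Re = 1260 * 0.92 * 134e-6 / 0.001
Re = 155.333


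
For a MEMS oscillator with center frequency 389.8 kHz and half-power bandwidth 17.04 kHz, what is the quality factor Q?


Step 1: Q = f0 / bandwidth
Step 2: Q = 389.8 / 17.04
Q = 22.9


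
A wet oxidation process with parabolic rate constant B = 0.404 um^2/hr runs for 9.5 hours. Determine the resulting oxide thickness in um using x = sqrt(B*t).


Step 1: Compute B*t = 0.404 * 9.5 = 3.838
Step 2: x = sqrt(3.838)
x = 1.959 um


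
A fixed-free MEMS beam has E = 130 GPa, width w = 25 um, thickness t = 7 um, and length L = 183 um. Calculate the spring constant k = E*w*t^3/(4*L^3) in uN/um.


Step 1: Convert E to consistent units (1 GPa = 1000 uN/um^2).
E = 130 GPa = 130000 uN/um^2
Step 2: Compute t^3 = 7^3 = 343
Step 3: Compute L^3 = 183^3 = 6128487
Step 4: k = 130000 * 25 * 343 / (4 * 6128487)
k = 45.4741 uN/um


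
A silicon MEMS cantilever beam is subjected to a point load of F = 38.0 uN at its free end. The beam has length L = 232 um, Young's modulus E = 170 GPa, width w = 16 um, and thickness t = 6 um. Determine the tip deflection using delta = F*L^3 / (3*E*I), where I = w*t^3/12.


Step 1: Calculate the second moment of area.
I = w * t^3 / 12 = 16 * 6^3 / 12 = 288.0 um^4
Step 2: Convert E to consistent units (1 GPa = 1000 uN/um^2).
E = 170 GPa = 170000 uN/um^2
Step 3: Calculate tip deflection.
delta = F * L^3 / (3 * E * I)
delta = 38.0 * 232^3 / (3 * 170000 * 288.0)
delta = 3.2306 um


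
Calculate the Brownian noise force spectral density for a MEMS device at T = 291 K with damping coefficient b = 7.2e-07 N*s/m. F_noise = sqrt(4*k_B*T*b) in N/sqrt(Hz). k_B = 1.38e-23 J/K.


Step 1: Compute 4 * k_B * T * b
= 4 * 1.38e-23 * 291 * 7.2e-07
= 1.1566e-26 N^2/Hz
Step 2: F_noise = sqrt(1.1566e-26)
F_noise = 1.08e-13 N/sqrt(Hz)


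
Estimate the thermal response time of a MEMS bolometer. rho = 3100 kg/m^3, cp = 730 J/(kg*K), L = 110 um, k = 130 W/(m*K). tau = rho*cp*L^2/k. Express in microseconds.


Step 1: Convert L to m: L = 110e-6 m
Step 2: L^2 = (110e-6)^2 = 1.21e-08 m^2
Step 3: tau = 3100 * 730 * 1.21e-08 / 130 = 2.1063308e-04 s
Step 4: Convert to microseconds (multiply by 1e6).
tau = 210.633 us


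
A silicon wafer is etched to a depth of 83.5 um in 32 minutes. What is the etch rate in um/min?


Step 1: Etch rate = depth / time
Step 2: rate = 83.5 / 32
rate = 2.609 um/min


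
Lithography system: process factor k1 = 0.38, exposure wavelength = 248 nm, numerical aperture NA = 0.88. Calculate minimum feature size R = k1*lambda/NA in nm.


Step 1: Identify values: k1 = 0.38, lambda = 248 nm, NA = 0.88
Step 2: R = k1 * lambda / NA
R = 0.38 * 248 / 0.88
R = 107.1 nm


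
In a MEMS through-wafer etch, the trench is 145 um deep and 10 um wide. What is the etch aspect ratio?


Step 1: AR = depth / width
Step 2: AR = 145 / 10
AR = 14.5


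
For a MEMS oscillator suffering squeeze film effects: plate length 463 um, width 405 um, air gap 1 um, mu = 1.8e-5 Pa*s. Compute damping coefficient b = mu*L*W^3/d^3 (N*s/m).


Step 1: Convert to SI.
L = 463e-6 m, W = 405e-6 m, d = 1e-6 m
Step 2: W^3 = (405e-6)^3 = 6.64e-11 m^3
Step 3: d^3 = (1e-6)^3 = 1.00e-18 m^3
Step 4: b = 1.8e-5 * 463e-6 * 6.64e-11 / 1.00e-18
b = 5.54e-01 N*s/m


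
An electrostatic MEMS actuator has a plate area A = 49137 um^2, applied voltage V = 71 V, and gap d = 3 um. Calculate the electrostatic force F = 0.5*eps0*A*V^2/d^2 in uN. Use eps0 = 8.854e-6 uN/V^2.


Step 1: Identify parameters.
eps0 = 8.854e-6 uN/V^2, A = 49137 um^2, V = 71 V, d = 3 um
Step 2: Compute V^2 = 71^2 = 5041
Step 3: Compute d^2 = 3^2 = 9
Step 4: F = 0.5 * 8.854e-6 * 49137 * 5041 / 9
F = 121.841 uN


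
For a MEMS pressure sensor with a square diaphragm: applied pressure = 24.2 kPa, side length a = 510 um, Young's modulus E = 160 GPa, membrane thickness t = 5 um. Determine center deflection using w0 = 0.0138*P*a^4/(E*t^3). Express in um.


Step 1: Convert pressure to compatible units (E is in GPa, so P in GPa).
P = 24.2 kPa = 24.2e-6 GPa
Step 2: Compute numerator: 0.0138 * P * a^4.
a^4 = 510^4 = 67652010000
numerator = 0.0138 * 24.2e-6 * 67652010000 = 2.259307e+04
Step 3: Compute denominator: E * t^3 = 160 * 5^3 = 20000
Step 4: w0 = numerator / denominator = 2.259307e+04 / 20000 = 1.1297 um


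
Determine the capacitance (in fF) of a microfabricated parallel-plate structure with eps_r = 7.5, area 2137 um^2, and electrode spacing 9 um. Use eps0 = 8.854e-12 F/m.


Step 1: Convert area to m^2: A = 2137e-12 m^2
Step 2: Convert gap to m: d = 9e-6 m
Step 3: C = eps0 * eps_r * A / d
C = 8.854e-12 * 7.5 * 2137e-12 / 9e-6
Step 4: Convert to fF (multiply by 1e15).
C = 15.77 fF


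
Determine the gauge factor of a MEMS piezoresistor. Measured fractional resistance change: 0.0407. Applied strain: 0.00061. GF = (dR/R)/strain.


Step 1: Identify values.
dR/R = 0.0407, strain = 0.00061
Step 2: GF = (dR/R) / strain = 0.0407 / 0.00061
GF = 66.7


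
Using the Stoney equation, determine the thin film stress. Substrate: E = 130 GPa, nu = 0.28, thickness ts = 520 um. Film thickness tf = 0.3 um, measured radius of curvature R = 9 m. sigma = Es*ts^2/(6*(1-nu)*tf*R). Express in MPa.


Step 1: Compute numerator: Es * ts^2 = 130 * 520^2 = 35152000 (GPa*um^2)
Step 2: Compute denominator (R in um): 6*(1-nu)*tf*R = 6*0.72*0.3*9e6 = 11664000.0 (um^2)
Step 3: sigma (GPa) = 35152000 / 11664000.0 = 3.013717e+00 GPa
Step 4: Convert to MPa (x1000): sigma = 3013.7 MPa


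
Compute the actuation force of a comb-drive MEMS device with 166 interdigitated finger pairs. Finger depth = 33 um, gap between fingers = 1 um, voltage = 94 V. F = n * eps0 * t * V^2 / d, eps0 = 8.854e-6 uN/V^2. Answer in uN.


Step 1: Parameters: n=166, eps0=8.854e-6 uN/V^2, t=33 um, V=94 V, d=1 um
Step 2: V^2 = 8836
Step 3: F = 166 * 8.854e-6 * 33 * 8836 / 1
F = 428.566 uN


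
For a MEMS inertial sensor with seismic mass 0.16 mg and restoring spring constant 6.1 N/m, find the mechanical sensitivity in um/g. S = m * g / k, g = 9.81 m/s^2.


Step 1: Convert mass: m = 0.16 mg = 1.60e-07 kg
Step 2: S = m * g / k = 1.60e-07 * 9.81 / 6.1
Step 3: S = 2.57e-07 m/g
Step 4: Convert to um/g: S = 0.257 um/g


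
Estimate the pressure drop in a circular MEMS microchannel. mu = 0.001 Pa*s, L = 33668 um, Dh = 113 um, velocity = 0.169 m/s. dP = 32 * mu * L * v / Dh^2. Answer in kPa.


Step 1: Convert to SI: L = 33668e-6 m, Dh = 113e-6 m
Step 2: dP = 32 * 0.001 * 33668e-6 * 0.169 / (113e-6)^2
Step 3: dP = 14259.26 Pa
Step 4: Convert to kPa: dP = 14.26 kPa


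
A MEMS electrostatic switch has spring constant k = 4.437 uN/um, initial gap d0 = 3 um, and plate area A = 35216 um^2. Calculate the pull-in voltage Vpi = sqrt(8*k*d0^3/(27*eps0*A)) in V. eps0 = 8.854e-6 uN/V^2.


Step 1: Compute numerator: 8 * k * d0^3 = 8 * 4.437 * 3^3 = 958.392
Step 2: Compute denominator: 27 * eps0 * A = 27 * 8.854e-6 * 35216 = 8.418667
Step 3: Vpi = sqrt(958.392 / 8.418667)
Vpi = 10.67 V


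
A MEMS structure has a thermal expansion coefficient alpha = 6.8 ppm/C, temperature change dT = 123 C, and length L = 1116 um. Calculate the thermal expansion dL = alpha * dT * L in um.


Step 1: Convert CTE: alpha = 6.8 ppm/C = 6.8e-6 /C
Step 2: dL = 6.8e-6 * 123 * 1116
dL = 0.9334 um


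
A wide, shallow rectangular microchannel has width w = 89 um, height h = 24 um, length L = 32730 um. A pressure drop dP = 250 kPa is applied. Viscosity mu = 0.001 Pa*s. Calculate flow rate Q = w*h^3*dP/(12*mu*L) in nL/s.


Step 1: Convert all dimensions to SI (meters).
w = 89e-6 m, h = 24e-6 m, L = 32730e-6 m, dP = 250e3 Pa
Step 2: Q = w * h^3 * dP / (12 * mu * L)
Q = 89e-6 * (24e-6)^3 * 250e3 / (12 * 0.001 * 32730e-6) = 7.8313474e-10 m^3/s
Step 3: Convert Q from m^3/s to nL/s (1 m^3 = 1e12 nL, so multiply by 1e12).
Q = 783.135 nL/s


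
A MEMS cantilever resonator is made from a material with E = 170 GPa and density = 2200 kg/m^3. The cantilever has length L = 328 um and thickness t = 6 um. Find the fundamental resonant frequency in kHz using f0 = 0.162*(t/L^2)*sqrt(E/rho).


Step 1: Convert units to SI.
t_SI = 6e-6 m, L_SI = 328e-6 m
Step 2: Calculate sqrt(E/rho).
sqrt(170e9 / 2200) = 8790.49 m/s
Step 3: Compute f0.
f0 = 0.162 * 6e-6 / (328e-6)^2 * 8790.49 = 79420.3 Hz = 79.42 kHz


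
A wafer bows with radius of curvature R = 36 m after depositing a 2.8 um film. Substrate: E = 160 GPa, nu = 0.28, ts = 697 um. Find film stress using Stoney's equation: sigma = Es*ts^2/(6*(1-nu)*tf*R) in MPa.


Step 1: Compute numerator: Es * ts^2 = 160 * 697^2 = 77729440 (GPa*um^2)
Step 2: Compute denominator (R in um): 6*(1-nu)*tf*R = 6*0.72*2.8*36e6 = 435456000.0 (um^2)
Step 3: sigma (GPa) = 77729440 / 435456000.0 = 1.78501e-01 GPa
Step 4: Convert to MPa (x1000): sigma = 178.5 MPa


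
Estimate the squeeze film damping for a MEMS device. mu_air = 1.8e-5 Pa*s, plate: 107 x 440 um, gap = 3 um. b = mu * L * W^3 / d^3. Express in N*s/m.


Step 1: Convert to SI.
L = 107e-6 m, W = 440e-6 m, d = 3e-6 m
Step 2: W^3 = (440e-6)^3 = 8.52e-11 m^3
Step 3: d^3 = (3e-6)^3 = 2.70e-17 m^3
Step 4: b = 1.8e-5 * 107e-6 * 8.52e-11 / 2.70e-17
b = 6.08e-03 N*s/m


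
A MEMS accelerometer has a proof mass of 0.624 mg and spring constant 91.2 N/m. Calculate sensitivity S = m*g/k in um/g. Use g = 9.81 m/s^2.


Step 1: Convert mass: m = 0.624 mg = 6.24e-07 kg
Step 2: S = m * g / k = 6.24e-07 * 9.81 / 91.2
Step 3: S = 6.71e-08 m/g
Step 4: Convert to um/g: S = 0.067 um/g


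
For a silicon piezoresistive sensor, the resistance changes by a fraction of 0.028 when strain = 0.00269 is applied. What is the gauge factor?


Step 1: Identify values.
dR/R = 0.028, strain = 0.00269
Step 2: GF = (dR/R) / strain = 0.028 / 0.00269
GF = 10.4


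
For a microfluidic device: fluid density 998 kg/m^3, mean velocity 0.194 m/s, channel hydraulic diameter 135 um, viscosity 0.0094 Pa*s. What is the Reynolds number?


Step 1: Convert Dh to meters: Dh = 135e-6 m
Step 2: Re = rho * v * Dh / mu
Re = 998 * 0.194 * 135e-6 / 0.0094
Re = 2.781


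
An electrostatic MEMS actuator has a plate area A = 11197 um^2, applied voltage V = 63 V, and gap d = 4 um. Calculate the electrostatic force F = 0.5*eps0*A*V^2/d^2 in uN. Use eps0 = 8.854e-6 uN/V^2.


Step 1: Identify parameters.
eps0 = 8.854e-6 uN/V^2, A = 11197 um^2, V = 63 V, d = 4 um
Step 2: Compute V^2 = 63^2 = 3969
Step 3: Compute d^2 = 4^2 = 16
Step 4: F = 0.5 * 8.854e-6 * 11197 * 3969 / 16
F = 12.296 uN


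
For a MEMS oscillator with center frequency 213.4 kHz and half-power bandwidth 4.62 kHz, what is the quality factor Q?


Step 1: Q = f0 / bandwidth
Step 2: Q = 213.4 / 4.62
Q = 46.2


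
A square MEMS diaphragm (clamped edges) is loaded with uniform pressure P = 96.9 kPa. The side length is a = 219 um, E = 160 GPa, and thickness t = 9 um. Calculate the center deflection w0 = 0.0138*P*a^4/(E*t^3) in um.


Step 1: Convert pressure to compatible units (E is in GPa, so P in GPa).
P = 96.9 kPa = 96.9e-6 GPa
Step 2: Compute numerator: 0.0138 * P * a^4.
a^4 = 219^4 = 2300257521
numerator = 0.0138 * 96.9e-6 * 2300257521 = 3.076e+03
Step 3: Compute denominator: E * t^3 = 160 * 9^3 = 116640
Step 4: w0 = numerator / denominator = 3.076e+03 / 116640 = 0.0264 um


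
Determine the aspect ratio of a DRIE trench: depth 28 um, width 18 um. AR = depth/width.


Step 1: AR = depth / width
Step 2: AR = 28 / 18
AR = 1.6


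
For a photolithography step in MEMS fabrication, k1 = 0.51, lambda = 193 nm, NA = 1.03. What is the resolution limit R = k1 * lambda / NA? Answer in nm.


Step 1: Identify values: k1 = 0.51, lambda = 193 nm, NA = 1.03
Step 2: R = k1 * lambda / NA
R = 0.51 * 193 / 1.03
R = 95.6 nm


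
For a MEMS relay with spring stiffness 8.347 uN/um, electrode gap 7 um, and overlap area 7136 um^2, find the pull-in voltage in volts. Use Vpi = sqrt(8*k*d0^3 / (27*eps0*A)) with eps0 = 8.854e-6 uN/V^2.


Step 1: Compute numerator: 8 * k * d0^3 = 8 * 8.347 * 7^3 = 22904.168
Step 2: Compute denominator: 27 * eps0 * A = 27 * 8.854e-6 * 7136 = 1.705918
Step 3: Vpi = sqrt(22904.168 / 1.705918)
Vpi = 115.87 V


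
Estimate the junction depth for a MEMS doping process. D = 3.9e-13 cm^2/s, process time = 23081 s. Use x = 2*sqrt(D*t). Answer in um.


Step 1: Compute D*t = 3.9e-13 * 23081 = 9.00159e-09 cm^2
Step 2: sqrt(D*t) = 9.48767e-05 cm
Step 3: x = 2 * 9.48767e-05 cm = 1.897534e-04 cm
Step 4: Convert to um (1 cm = 1e4 um): x = 1.898 um


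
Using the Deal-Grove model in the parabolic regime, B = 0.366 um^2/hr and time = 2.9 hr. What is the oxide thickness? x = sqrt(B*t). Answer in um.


Step 1: Compute B*t = 0.366 * 2.9 = 1.0614
Step 2: x = sqrt(1.0614)
x = 1.03 um


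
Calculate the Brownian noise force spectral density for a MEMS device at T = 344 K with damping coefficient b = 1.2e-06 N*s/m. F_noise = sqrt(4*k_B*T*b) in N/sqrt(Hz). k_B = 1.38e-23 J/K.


Step 1: Compute 4 * k_B * T * b
= 4 * 1.38e-23 * 344 * 1.2e-06
= 2.2787e-26 N^2/Hz
Step 2: F_noise = sqrt(2.2787e-26)
F_noise = 1.51e-13 N/sqrt(Hz)


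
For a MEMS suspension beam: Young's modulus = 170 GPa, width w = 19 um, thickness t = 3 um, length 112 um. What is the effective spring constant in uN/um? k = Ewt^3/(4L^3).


Step 1: Convert E to consistent units (1 GPa = 1000 uN/um^2).
E = 170 GPa = 170000 uN/um^2
Step 2: Compute t^3 = 3^3 = 27
Step 3: Compute L^3 = 112^3 = 1404928
Step 4: k = 170000 * 19 * 27 / (4 * 1404928)
k = 15.5186 uN/um


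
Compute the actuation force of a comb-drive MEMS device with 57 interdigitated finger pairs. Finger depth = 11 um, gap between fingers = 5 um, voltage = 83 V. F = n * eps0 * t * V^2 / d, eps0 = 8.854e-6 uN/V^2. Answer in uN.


Step 1: Parameters: n=57, eps0=8.854e-6 uN/V^2, t=11 um, V=83 V, d=5 um
Step 2: V^2 = 6889
Step 3: F = 57 * 8.854e-6 * 11 * 6889 / 5
F = 7.649 uN


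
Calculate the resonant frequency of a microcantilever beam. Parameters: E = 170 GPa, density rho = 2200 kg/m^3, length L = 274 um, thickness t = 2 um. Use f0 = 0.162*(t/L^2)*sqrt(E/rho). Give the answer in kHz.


Step 1: Convert units to SI.
t_SI = 2e-6 m, L_SI = 274e-6 m
Step 2: Calculate sqrt(E/rho).
sqrt(170e9 / 2200) = 8790.49 m/s
Step 3: Compute f0.
f0 = 0.162 * 2e-6 / (274e-6)^2 * 8790.49 = 37936.5 Hz = 37.94 kHz


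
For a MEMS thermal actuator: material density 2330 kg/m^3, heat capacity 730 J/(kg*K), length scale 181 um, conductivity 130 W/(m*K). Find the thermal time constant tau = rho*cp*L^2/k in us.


Step 1: Convert L to m: L = 181e-6 m
Step 2: L^2 = (181e-6)^2 = 3.2761e-08 m^2
Step 3: tau = 2330 * 730 * 3.2761e-08 / 130 = 4.286399e-04 s
Step 4: Convert to microseconds (multiply by 1e6).
tau = 428.64 us


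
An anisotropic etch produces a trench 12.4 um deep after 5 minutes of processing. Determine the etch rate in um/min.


Step 1: Etch rate = depth / time
Step 2: rate = 12.4 / 5
rate = 2.48 um/min


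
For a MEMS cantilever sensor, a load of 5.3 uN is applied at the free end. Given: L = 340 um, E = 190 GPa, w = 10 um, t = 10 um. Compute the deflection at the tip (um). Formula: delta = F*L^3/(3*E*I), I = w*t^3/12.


Step 1: Calculate the second moment of area.
I = w * t^3 / 12 = 10 * 10^3 / 12 = 833.3333 um^4
Step 2: Convert E to consistent units (1 GPa = 1000 uN/um^2).
E = 190 GPa = 190000 uN/um^2
Step 3: Calculate tip deflection.
delta = F * L^3 / (3 * E * I)
delta = 5.3 * 340^3 / (3 * 190000 * 833.3333)
delta = 0.4385 um


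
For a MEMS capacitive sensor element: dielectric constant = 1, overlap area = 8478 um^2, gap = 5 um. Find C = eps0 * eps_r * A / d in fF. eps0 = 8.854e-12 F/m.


Step 1: Convert area to m^2: A = 8478e-12 m^2
Step 2: Convert gap to m: d = 5e-6 m
Step 3: C = eps0 * eps_r * A / d
C = 8.854e-12 * 1 * 8478e-12 / 5e-6
Step 4: Convert to fF (multiply by 1e15).
C = 15.01 fF


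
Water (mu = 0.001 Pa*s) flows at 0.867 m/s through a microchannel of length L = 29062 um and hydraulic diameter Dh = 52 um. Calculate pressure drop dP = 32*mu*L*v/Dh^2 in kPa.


Step 1: Convert to SI: L = 29062e-6 m, Dh = 52e-6 m
Step 2: dP = 32 * 0.001 * 29062e-6 * 0.867 / (52e-6)^2
Step 3: dP = 298186.44 Pa
Step 4: Convert to kPa: dP = 298.19 kPa


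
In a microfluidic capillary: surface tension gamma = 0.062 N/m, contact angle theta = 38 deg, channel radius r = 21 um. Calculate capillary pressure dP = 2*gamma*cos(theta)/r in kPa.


Step 1: cos(38 deg) = 0.788
Step 2: Convert r to m: r = 21e-6 m
Step 3: dP = 2 * 0.062 * 0.788 / 21e-6 = 4653.0 Pa
Step 4: Convert Pa to kPa (divide by 1000).
dP = 4.65 kPa


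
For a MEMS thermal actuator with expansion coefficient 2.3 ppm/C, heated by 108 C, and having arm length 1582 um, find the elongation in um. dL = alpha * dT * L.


Step 1: Convert CTE: alpha = 2.3 ppm/C = 2.3e-6 /C
Step 2: dL = 2.3e-6 * 108 * 1582
dL = 0.393 um


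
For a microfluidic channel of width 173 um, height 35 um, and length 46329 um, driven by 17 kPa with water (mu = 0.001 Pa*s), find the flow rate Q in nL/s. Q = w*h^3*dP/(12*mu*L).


Step 1: Convert all dimensions to SI (meters).
w = 173e-6 m, h = 35e-6 m, L = 46329e-6 m, dP = 17e3 Pa
Step 2: Q = w * h^3 * dP / (12 * mu * L)
Q = 173e-6 * (35e-6)^3 * 17e3 / (12 * 0.001 * 46329e-6) = 2.2681146e-10 m^3/s
Step 3: Convert Q from m^3/s to nL/s (1 m^3 = 1e12 nL, so multiply by 1e12).
Q = 226.811 nL/s


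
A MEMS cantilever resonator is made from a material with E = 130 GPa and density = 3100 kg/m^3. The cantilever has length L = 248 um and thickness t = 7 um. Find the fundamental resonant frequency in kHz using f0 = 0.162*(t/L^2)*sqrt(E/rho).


Step 1: Convert units to SI.
t_SI = 7e-6 m, L_SI = 248e-6 m
Step 2: Calculate sqrt(E/rho).
sqrt(130e9 / 3100) = 6475.76 m/s
Step 3: Compute f0.
f0 = 0.162 * 7e-6 / (248e-6)^2 * 6475.76 = 119398.9 Hz = 119.4 kHz


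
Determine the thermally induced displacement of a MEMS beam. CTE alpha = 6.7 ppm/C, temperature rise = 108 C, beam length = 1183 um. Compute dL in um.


Step 1: Convert CTE: alpha = 6.7 ppm/C = 6.7e-6 /C
Step 2: dL = 6.7e-6 * 108 * 1183
dL = 0.856 um


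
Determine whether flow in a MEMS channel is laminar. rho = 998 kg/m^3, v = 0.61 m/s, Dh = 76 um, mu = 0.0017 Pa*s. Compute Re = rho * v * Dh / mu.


Step 1: Convert Dh to meters: Dh = 76e-6 m
Step 2: Re = rho * v * Dh / mu
Re = 998 * 0.61 * 76e-6 / 0.0017
Re = 27.216
Since Re = 27.216 is below ~2300, the flow is laminar.


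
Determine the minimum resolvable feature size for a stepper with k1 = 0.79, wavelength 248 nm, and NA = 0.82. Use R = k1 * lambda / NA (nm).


Step 1: Identify values: k1 = 0.79, lambda = 248 nm, NA = 0.82
Step 2: R = k1 * lambda / NA
R = 0.79 * 248 / 0.82
R = 238.9 nm
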